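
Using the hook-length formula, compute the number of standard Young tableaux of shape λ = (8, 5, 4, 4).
# SYT of shape (8, 5, 4, 4) = 88884432

Hook-length formula: f^λ = n! / Π hook(c), product over all cells c of the Young diagram. For λ = (8, 5, 4, 4), n = 21 boxes. Hook lengths by row (left-to-right, top-to-bottom): [11, 10, 9, 8, 5, 3, 2, 1]; [7, 6, 5, 4, 1]; [5, 4, 3, 2]; [4, 3, 2, 1]. Product of hooks = 574801920000. So f^λ = 21! / 574801920000 = 51090942171709440000 / 574801920000 = 88884432.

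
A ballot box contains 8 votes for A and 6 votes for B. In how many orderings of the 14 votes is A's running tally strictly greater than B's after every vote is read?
Strict-lead orderings = 429

Total orderings of the 14 votes with 8 for A: C(14, 8) = 3003. By the Bertrand ballot formula (Cycle Lemma / reflection principle), the number of orderings in which A is strictly ahead of B throughout is (p − q)/(p + q) · C(p + q, p) = (8 − 6)/(8 + 6) · 3003 = 429.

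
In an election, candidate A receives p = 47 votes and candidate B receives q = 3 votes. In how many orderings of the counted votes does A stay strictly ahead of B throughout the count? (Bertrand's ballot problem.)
Strict-lead orderings = 17248

Total orderings of the 50 votes with 47 for A: C(50, 47) = 19600. By the Bertrand ballot formula (Cycle Lemma / reflection principle), the number of orderings in which A is strictly ahead of B throughout is (p − q)/(p + q) · C(p + q, p) = (47 − 3)/(47 + 3) · 19600 = 17248.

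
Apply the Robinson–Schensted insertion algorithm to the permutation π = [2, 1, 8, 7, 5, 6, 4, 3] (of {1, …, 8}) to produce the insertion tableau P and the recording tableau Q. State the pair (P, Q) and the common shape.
P = [1, 3, 6] / [2, 4] / [5] / [7] / [8];  Q = [1, 3, 6] / [2, 4] / [5] / [7] / [8];  common shape = (3, 2, 1, 1, 1)

Row-insert the values π_1, π_2, … into P one at a time, bumping the leftmost entry strictly greater than the inserted value down to the next row. The recording tableau Q records, in position (i, j), the step at which that cell was added to P.
  Insert 2 (step 1): P = [2];  Q = [1]
  Insert 1 (step 2): P = [1] / [2];  Q = [1] / [2]
  Insert 8 (step 3): P = [1, 8] / [2];  Q = [1, 3] / [2]
  Insert 7 (step 4): P = [1, 7] / [2, 8];  Q = [1, 3] / [2, 4]
  Insert 5 (step 5): P = [1, 5] / [2, 7] / [8];  Q = [1, 3] / [2, 4] / [5]
  Insert 6 (step 6): P = [1, 5, 6] / [2, 7] / [8];  Q = [1, 3, 6] / [2, 4] / [5]
  Insert 4 (step 7): P = [1, 4, 6] / [2, 5] / [7] / [8];  Q = [1, 3, 6] / [2, 4] / [5] / [7]
  Insert 3 (step 8): P = [1, 3, 6] / [2, 4] / [5] / [7] / [8];  Q = [1, 3, 6] / [2, 4] / [5] / [7] / [8]
Final shape: (3, 2, 1, 1, 1).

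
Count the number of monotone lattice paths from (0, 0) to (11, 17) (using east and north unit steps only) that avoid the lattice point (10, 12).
Number of paths = 17594304

Total paths from (0, 0) to (11, 17): C(28, 11) = 21474180. Paths through (10, 12): (paths (0, 0) → (10, 12)) × (paths (10, 12) → (11, 17)) = C(22, 10) · C(6, 1) = 646646 · 6 = 3879876. Avoidance count = 21474180 − 3879876 = 17594304.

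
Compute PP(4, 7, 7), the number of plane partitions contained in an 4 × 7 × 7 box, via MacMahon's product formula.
PP(4, 7, 7) = 142174944340

Evaluate the triple product over i = 1..4, j = 1..7, k = 1..7. The factors are (2/1) · (3/2) · (4/3) · (5/4) · (6/5) · (7/6) · (8/7) · (3/2) · … (196 factors total). The numerators and denominators telescope so the product is an integer; carrying out the multiplication exactly gives PP(4, 7, 7) = 142174944340.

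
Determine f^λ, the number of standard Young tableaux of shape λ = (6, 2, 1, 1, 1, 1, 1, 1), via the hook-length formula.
# SYT of shape (6, 2, 1, 1, 1, 1, 1, 1) = 8085

Hook-length formula: f^λ = n! / Π hook(c), product over all cells c of the Young diagram. For λ = (6, 2, 1, 1, 1, 1, 1, 1), n = 14 boxes. Hook lengths by row (left-to-right, top-to-bottom): [13, 6, 4, 3, 2, 1]; [8, 1]; [6]; [5]; [4]; [3]; [2]; [1]. Product of hooks = 10782720. So f^λ = 14! / 10782720 = 87178291200 / 10782720 = 8085.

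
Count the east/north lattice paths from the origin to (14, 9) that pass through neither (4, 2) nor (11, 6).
Number of paths = 376950

Inclusion–exclusion. Total paths: C(23, 14) = 817190. Through P₁: C(6, 4)·C(17, 10) = 291720. Through P₂: C(17, 11)·C(6, 3) = 247520. Since P₁ is strictly southwest of P₂, a monotone path through both must visit P₁ then P₂; paths through both = C(6, 4)·C(11, 7)·C(6, 3) = 99000. Avoid both = 817190 − 291720 − 247520 + 99000 = 376950.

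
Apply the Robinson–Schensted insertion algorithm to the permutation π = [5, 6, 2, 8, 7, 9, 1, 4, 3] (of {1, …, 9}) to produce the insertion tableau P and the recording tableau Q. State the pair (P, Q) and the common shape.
P = [1, 3, 7, 9] / [2, 4] / [5, 6] / [8];  Q = [1, 2, 4, 6] / [3, 5] / [7, 8] / [9];  common shape = (4, 2, 2, 1)

Row-insert the values π_1, π_2, … into P one at a time, bumping the leftmost entry strictly greater than the inserted value down to the next row. The recording tableau Q records, in position (i, j), the step at which that cell was added to P.
  Insert 5 (step 1): P = [5];  Q = [1]
  Insert 6 (step 2): P = [5, 6];  Q = [1, 2]
  Insert 2 (step 3): P = [2, 6] / [5];  Q = [1, 2] / [3]
  Insert 8 (step 4): P = [2, 6, 8] / [5];  Q = [1, 2, 4] / [3]
  Insert 7 (step 5): P = [2, 6, 7] / [5, 8];  Q = [1, 2, 4] / [3, 5]
  Insert 9 (step 6): P = [2, 6, 7, 9] / [5, 8];  Q = [1, 2, 4, 6] / [3, 5]
  Insert 1 (step 7): P = [1, 6, 7, 9] / [2, 8] / [5];  Q = [1, 2, 4, 6] / [3, 5] / [7]
  Insert 4 (step 8): P = [1, 4, 7, 9] / [2, 6] / [5, 8];  Q = [1, 2, 4, 6] / [3, 5] / [7, 8]
  Insert 3 (step 9): P = [1, 3, 7, 9] / [2, 4] / [5, 6] / [8];  Q = [1, 2, 4, 6] / [3, 5] / [7, 8] / [9]
Final shape: (4, 2, 2, 1).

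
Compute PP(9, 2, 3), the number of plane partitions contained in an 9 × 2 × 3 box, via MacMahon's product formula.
PP(9, 2, 3) = 15730

Evaluate the triple product over i = 1..9, j = 1..2, k = 1..3. The factors are (2/1) · (3/2) · (4/3) · (3/2) · (4/3) · (5/4) · (3/2) · (4/3) · … (54 factors total). The numerators and denominators telescope so the product is an integer; carrying out the multiplication exactly gives PP(9, 2, 3) = 15730.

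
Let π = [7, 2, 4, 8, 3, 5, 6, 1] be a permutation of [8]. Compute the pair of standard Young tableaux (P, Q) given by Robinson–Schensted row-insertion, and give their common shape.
P = [1, 3, 5, 6] / [2, 8] / [4] / [7];  Q = [1, 3, 4, 7] / [2, 6] / [5] / [8];  common shape = (4, 2, 1, 1)

Row-insert the values π_1, π_2, … into P one at a time, bumping the leftmost entry strictly greater than the inserted value down to the next row. The recording tableau Q records, in position (i, j), the step at which that cell was added to P.
  Insert 7 (step 1): P = [7];  Q = [1]
  Insert 2 (step 2): P = [2] / [7];  Q = [1] / [2]
  Insert 4 (step 3): P = [2, 4] / [7];  Q = [1, 3] / [2]
  Insert 8 (step 4): P = [2, 4, 8] / [7];  Q = [1, 3, 4] / [2]
  Insert 3 (step 5): P = [2, 3, 8] / [4] / [7];  Q = [1, 3, 4] / [2] / [5]
  Insert 5 (step 6): P = [2, 3, 5] / [4, 8] / [7];  Q = [1, 3, 4] / [2, 6] / [5]
  Insert 6 (step 7): P = [2, 3, 5, 6] / [4, 8] / [7];  Q = [1, 3, 4, 7] / [2, 6] / [5]
  Insert 1 (step 8): P = [1, 3, 5, 6] / [2, 8] / [4] / [7];  Q = [1, 3, 4, 7] / [2, 6] / [5] / [8]
Final shape: (4, 2, 1, 1).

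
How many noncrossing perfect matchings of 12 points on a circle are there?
C_6 = 132

These noncrossing handshakes are counted by the Catalan number C_n = (1/(n + 1)) · C(2n, n). For n = 6: C_6 = (1/7) · C(12, 6) = 924/7 = 132.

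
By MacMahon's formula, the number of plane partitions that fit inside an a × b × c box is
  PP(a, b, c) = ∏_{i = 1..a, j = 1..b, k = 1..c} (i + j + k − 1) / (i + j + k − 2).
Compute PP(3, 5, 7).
PP(3, 5, 7) = 16195608

Evaluate the triple product over i = 1..3, j = 1..5, k = 1..7. The factors are (2/1) · (3/2) · (4/3) · (5/4) · (6/5) · (7/6) · (8/7) · (3/2) · … (105 factors total). The numerators and denominators telescope so the product is an integer; carrying out the multiplication exactly gives PP(3, 5, 7) = 16195608.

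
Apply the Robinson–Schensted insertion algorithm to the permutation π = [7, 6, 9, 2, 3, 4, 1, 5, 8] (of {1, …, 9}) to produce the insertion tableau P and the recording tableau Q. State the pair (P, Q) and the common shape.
P = [1, 3, 4, 5, 8] / [2, 9] / [6] / [7];  Q = [1, 3, 6, 8, 9] / [2, 5] / [4] / [7];  common shape = (5, 2, 1, 1)

Row-insert the values π_1, π_2, … into P one at a time, bumping the leftmost entry strictly greater than the inserted value down to the next row. The recording tableau Q records, in position (i, j), the step at which that cell was added to P.
  Insert 7 (step 1): P = [7];  Q = [1]
  Insert 6 (step 2): P = [6] / [7];  Q = [1] / [2]
  Insert 9 (step 3): P = [6, 9] / [7];  Q = [1, 3] / [2]
  Insert 2 (step 4): P = [2, 9] / [6] / [7];  Q = [1, 3] / [2] / [4]
  Insert 3 (step 5): P = [2, 3] / [6, 9] / [7];  Q = [1, 3] / [2, 5] / [4]
  Insert 4 (step 6): P = [2, 3, 4] / [6, 9] / [7];  Q = [1, 3, 6] / [2, 5] / [4]
  Insert 1 (step 7): P = [1, 3, 4] / [2, 9] / [6] / [7];  Q = [1, 3, 6] / [2, 5] / [4] / [7]
  Insert 5 (step 8): P = [1, 3, 4, 5] / [2, 9] / [6] / [7];  Q = [1, 3, 6, 8] / [2, 5] / [4] / [7]
  Insert 8 (step 9): P = [1, 3, 4, 5, 8] / [2, 9] / [6] / [7];  Q = [1, 3, 6, 8, 9] / [2, 5] / [4] / [7]
Final shape: (5, 2, 1, 1).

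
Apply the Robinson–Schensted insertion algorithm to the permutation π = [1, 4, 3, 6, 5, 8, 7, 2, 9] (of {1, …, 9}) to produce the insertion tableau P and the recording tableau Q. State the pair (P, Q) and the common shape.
P = [1, 2, 5, 7, 9] / [3, 6, 8] / [4];  Q = [1, 2, 4, 6, 9] / [3, 5, 7] / [8];  common shape = (5, 3, 1)

Row-insert the values π_1, π_2, … into P one at a time, bumping the leftmost entry strictly greater than the inserted value down to the next row. The recording tableau Q records, in position (i, j), the step at which that cell was added to P.
  Insert 1 (step 1): P = [1];  Q = [1]
  Insert 4 (step 2): P = [1, 4];  Q = [1, 2]
  Insert 3 (step 3): P = [1, 3] / [4];  Q = [1, 2] / [3]
  Insert 6 (step 4): P = [1, 3, 6] / [4];  Q = [1, 2, 4] / [3]
  Insert 5 (step 5): P = [1, 3, 5] / [4, 6];  Q = [1, 2, 4] / [3, 5]
  Insert 8 (step 6): P = [1, 3, 5, 8] / [4, 6];  Q = [1, 2, 4, 6] / [3, 5]
  Insert 7 (step 7): P = [1, 3, 5, 7] / [4, 6, 8];  Q = [1, 2, 4, 6] / [3, 5, 7]
  Insert 2 (step 8): P = [1, 2, 5, 7] / [3, 6, 8] / [4];  Q = [1, 2, 4, 6] / [3, 5, 7] / [8]
  Insert 9 (step 9): P = [1, 2, 5, 7, 9] / [3, 6, 8] / [4];  Q = [1, 2, 4, 6, 9] / [3, 5, 7] / [8]
Final shape: (5, 3, 1).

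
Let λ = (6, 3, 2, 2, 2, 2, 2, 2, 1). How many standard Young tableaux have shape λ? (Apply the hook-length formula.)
# SYT of shape (6, 3, 2, 2, 2, 2, 2, 2, 1) = 192053862

Hook-length formula: f^λ = n! / Π hook(c), product over all cells c of the Young diagram. For λ = (6, 3, 2, 2, 2, 2, 2, 2, 1), n = 22 boxes. Hook lengths by row (left-to-right, top-to-bottom): [14, 12, 5, 3, 2, 1]; [10, 8, 1]; [8, 6]; [7, 5]; [6, 4]; [5, 3]; [4, 2]; [3, 1]; [1]. Product of hooks = 5852528640000. So f^λ = 22! / 5852528640000 = 1124000727777607680000 / 5852528640000 = 192053862.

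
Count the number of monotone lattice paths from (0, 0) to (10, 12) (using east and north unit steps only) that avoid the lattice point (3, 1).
Number of paths = 519350

Total paths from (0, 0) to (10, 12): C(22, 10) = 646646. Paths through (3, 1): (paths (0, 0) → (3, 1)) × (paths (3, 1) → (10, 12)) = C(4, 3) · C(18, 7) = 4 · 31824 = 127296. Avoidance count = 646646 − 127296 = 519350.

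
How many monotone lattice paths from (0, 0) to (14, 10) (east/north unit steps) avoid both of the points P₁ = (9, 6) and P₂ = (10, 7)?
Number of paths = 1000296

Inclusion–exclusion. Total paths: C(24, 14) = 1961256. Through P₁: C(15, 9)·C(9, 5) = 630630. Through P₂: C(17, 10)·C(7, 4) = 680680. Since P₁ is strictly southwest of P₂, a monotone path through both must visit P₁ then P₂; paths through both = C(15, 9)·C(2, 1)·C(7, 4) = 350350. Avoid both = 1961256 − 630630 − 680680 + 350350 = 1000296.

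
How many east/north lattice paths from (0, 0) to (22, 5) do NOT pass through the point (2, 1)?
Number of paths = 48852

Total paths from (0, 0) to (22, 5): C(27, 22) = 80730. Paths through (2, 1): (paths (0, 0) → (2, 1)) × (paths (2, 1) → (22, 5)) = C(3, 2) · C(24, 20) = 3 · 10626 = 31878. Avoidance count = 80730 − 31878 = 48852.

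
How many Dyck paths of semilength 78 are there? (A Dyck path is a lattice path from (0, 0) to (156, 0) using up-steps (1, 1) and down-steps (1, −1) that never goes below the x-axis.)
C_78 = 73745243611532458459690151854647329239335600

These Dyck paths are counted by the Catalan number C_n = (1/(n + 1)) · C(2n, n). For n = 78: C_78 = (1/79) · C(156, 78) = 5825874245311064218315521996517139009907512400/79 = 73745243611532458459690151854647329239335600.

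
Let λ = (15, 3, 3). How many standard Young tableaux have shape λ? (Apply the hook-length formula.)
# SYT of shape (15, 3, 3) = 181545

Hook-length formula: f^λ = n! / Π hook(c), product over all cells c of the Young diagram. For λ = (15, 3, 3), n = 21 boxes. Hook lengths by row (left-to-right, top-to-bottom): [17, 16, 15, 12, 11, 10, 9, 8, 7, 6, 5, 4, 3, 2, 1]; [4, 3, 2]; [3, 2, 1]. Product of hooks = 281423020032000. So f^λ = 21! / 281423020032000 = 51090942171709440000 / 281423020032000 = 181545.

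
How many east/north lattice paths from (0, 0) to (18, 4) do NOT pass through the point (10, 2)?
Number of paths = 4345

Total paths from (0, 0) to (18, 4): C(22, 18) = 7315. Paths through (10, 2): (paths (0, 0) → (10, 2)) × (paths (10, 2) → (18, 4)) = C(12, 10) · C(10, 8) = 66 · 45 = 2970. Avoidance count = 7315 − 2970 = 4345.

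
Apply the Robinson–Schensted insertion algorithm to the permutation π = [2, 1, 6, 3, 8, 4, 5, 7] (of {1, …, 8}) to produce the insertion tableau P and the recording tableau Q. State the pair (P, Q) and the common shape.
P = [1, 3, 4, 5, 7] / [2, 6, 8];  Q = [1, 3, 5, 7, 8] / [2, 4, 6];  common shape = (5, 3)

Row-insert the values π_1, π_2, … into P one at a time, bumping the leftmost entry strictly greater than the inserted value down to the next row. The recording tableau Q records, in position (i, j), the step at which that cell was added to P.
  Insert 2 (step 1): P = [2];  Q = [1]
  Insert 1 (step 2): P = [1] / [2];  Q = [1] / [2]
  Insert 6 (step 3): P = [1, 6] / [2];  Q = [1, 3] / [2]
  Insert 3 (step 4): P = [1, 3] / [2, 6];  Q = [1, 3] / [2, 4]
  Insert 8 (step 5): P = [1, 3, 8] / [2, 6];  Q = [1, 3, 5] / [2, 4]
  Insert 4 (step 6): P = [1, 3, 4] / [2, 6, 8];  Q = [1, 3, 5] / [2, 4, 6]
  Insert 5 (step 7): P = [1, 3, 4, 5] / [2, 6, 8];  Q = [1, 3, 5, 7] / [2, 4, 6]
  Insert 7 (step 8): P = [1, 3, 4, 5, 7] / [2, 6, 8];  Q = [1, 3, 5, 7, 8] / [2, 4, 6]
Final shape: (5, 3).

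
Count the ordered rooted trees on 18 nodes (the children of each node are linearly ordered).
C_17 = 129644790

These ordered rooted trees are counted by the Catalan number C_n = (1/(n + 1)) · C(2n, n). For n = 17: C_17 = (1/18) · C(34, 17) = 2333606220/18 = 129644790.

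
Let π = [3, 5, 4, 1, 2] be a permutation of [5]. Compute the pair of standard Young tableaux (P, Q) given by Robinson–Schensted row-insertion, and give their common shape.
P = [1, 2] / [3, 4] / [5];  Q = [1, 2] / [3, 5] / [4];  common shape = (2, 2, 1)

Row-insert the values π_1, π_2, … into P one at a time, bumping the leftmost entry strictly greater than the inserted value down to the next row. The recording tableau Q records, in position (i, j), the step at which that cell was added to P.
  Insert 3 (step 1): P = [3];  Q = [1]
  Insert 5 (step 2): P = [3, 5];  Q = [1, 2]
  Insert 4 (step 3): P = [3, 4] / [5];  Q = [1, 2] / [3]
  Insert 1 (step 4): P = [1, 4] / [3] / [5];  Q = [1, 2] / [3] / [4]
  Insert 2 (step 5): P = [1, 2] / [3, 4] / [5];  Q = [1, 2] / [3, 5] / [4]
Final shape: (2, 2, 1).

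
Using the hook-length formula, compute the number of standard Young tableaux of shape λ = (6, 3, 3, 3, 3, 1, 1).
# SYT of shape (6, 3, 3, 3, 3, 1, 1) = 48498450

Hook-length formula: f^λ = n! / Π hook(c), product over all cells c of the Young diagram. For λ = (6, 3, 3, 3, 3, 1, 1), n = 20 boxes. Hook lengths by row (left-to-right, top-to-bottom): [12, 9, 8, 3, 2, 1]; [8, 5, 4]; [7, 4, 3]; [6, 3, 2]; [5, 2, 1]; [2]; [1]. Product of hooks = 50164531200. So f^λ = 20! / 50164531200 = 2432902008176640000 / 50164531200 = 48498450.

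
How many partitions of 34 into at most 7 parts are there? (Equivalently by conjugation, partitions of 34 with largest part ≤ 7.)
p(34, parts ≤ 7) = 3120

Use the recurrence p(n, m) = p(n, m−1) + p(n−m, m): either the largest part is < m (count p(n, m−1)) or the largest part is exactly m (remove one copy of m, count p(n−m, m)). With p(0, ·) = 1 this gives p(34, parts ≤ 7) = 3120. (By conjugating Young diagrams, this also counts partitions of 34 into at most 7 parts.)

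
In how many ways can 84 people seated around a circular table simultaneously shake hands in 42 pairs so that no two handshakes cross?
C_42 = 39044429911904443959240

These noncrossing handshakes are counted by the Catalan number C_n = (1/(n + 1)) · C(2n, n). For n = 42: C_42 = (1/43) · C(84, 42) = 1678910486211891090247320/43 = 39044429911904443959240.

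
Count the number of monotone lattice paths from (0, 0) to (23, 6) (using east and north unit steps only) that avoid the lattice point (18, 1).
Number of paths = 470232

Total paths from (0, 0) to (23, 6): C(29, 23) = 475020. Paths through (18, 1): (paths (0, 0) → (18, 1)) × (paths (18, 1) → (23, 6)) = C(19, 18) · C(10, 5) = 19 · 252 = 4788. Avoidance count = 475020 − 4788 = 470232.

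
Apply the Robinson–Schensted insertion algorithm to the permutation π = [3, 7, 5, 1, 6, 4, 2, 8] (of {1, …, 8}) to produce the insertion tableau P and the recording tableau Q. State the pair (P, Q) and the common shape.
P = [1, 2, 6, 8] / [3, 4] / [5] / [7];  Q = [1, 2, 5, 8] / [3, 6] / [4] / [7];  common shape = (4, 2, 1, 1)

Row-insert the values π_1, π_2, … into P one at a time, bumping the leftmost entry strictly greater than the inserted value down to the next row. The recording tableau Q records, in position (i, j), the step at which that cell was added to P.
  Insert 3 (step 1): P = [3];  Q = [1]
  Insert 7 (step 2): P = [3, 7];  Q = [1, 2]
  Insert 5 (step 3): P = [3, 5] / [7];  Q = [1, 2] / [3]
  Insert 1 (step 4): P = [1, 5] / [3] / [7];  Q = [1, 2] / [3] / [4]
  Insert 6 (step 5): P = [1, 5, 6] / [3] / [7];  Q = [1, 2, 5] / [3] / [4]
  Insert 4 (step 6): P = [1, 4, 6] / [3, 5] / [7];  Q = [1, 2, 5] / [3, 6] / [4]
  Insert 2 (step 7): P = [1, 2, 6] / [3, 4] / [5] / [7];  Q = [1, 2, 5] / [3, 6] / [4] / [7]
  Insert 8 (step 8): P = [1, 2, 6, 8] / [3, 4] / [5] / [7];  Q = [1, 2, 5, 8] / [3, 6] / [4] / [7]
Final shape: (4, 2, 1, 1).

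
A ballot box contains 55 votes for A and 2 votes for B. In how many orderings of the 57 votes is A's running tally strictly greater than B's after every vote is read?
Strict-lead orderings = 1484

Total orderings of the 57 votes with 55 for A: C(57, 55) = 1596. By the Bertrand ballot formula (Cycle Lemma / reflection principle), the number of orderings in which A is strictly ahead of B throughout is (p − q)/(p + q) · C(p + q, p) = (55 − 2)/(55 + 2) · 1596 = 1484.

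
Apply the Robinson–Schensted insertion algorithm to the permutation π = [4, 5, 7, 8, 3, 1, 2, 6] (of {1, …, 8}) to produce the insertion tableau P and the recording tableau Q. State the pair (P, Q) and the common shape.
P = [1, 2, 6, 8] / [3, 5, 7] / [4];  Q = [1, 2, 3, 4] / [5, 7, 8] / [6];  common shape = (4, 3, 1)

Row-insert the values π_1, π_2, … into P one at a time, bumping the leftmost entry strictly greater than the inserted value down to the next row. The recording tableau Q records, in position (i, j), the step at which that cell was added to P.
  Insert 4 (step 1): P = [4];  Q = [1]
  Insert 5 (step 2): P = [4, 5];  Q = [1, 2]
  Insert 7 (step 3): P = [4, 5, 7];  Q = [1, 2, 3]
  Insert 8 (step 4): P = [4, 5, 7, 8];  Q = [1, 2, 3, 4]
  Insert 3 (step 5): P = [3, 5, 7, 8] / [4];  Q = [1, 2, 3, 4] / [5]
  Insert 1 (step 6): P = [1, 5, 7, 8] / [3] / [4];  Q = [1, 2, 3, 4] / [5] / [6]
  Insert 2 (step 7): P = [1, 2, 7, 8] / [3, 5] / [4];  Q = [1, 2, 3, 4] / [5, 7] / [6]
  Insert 6 (step 8): P = [1, 2, 6, 8] / [3, 5, 7] / [4];  Q = [1, 2, 3, 4] / [5, 7, 8] / [6]
Final shape: (4, 3, 1).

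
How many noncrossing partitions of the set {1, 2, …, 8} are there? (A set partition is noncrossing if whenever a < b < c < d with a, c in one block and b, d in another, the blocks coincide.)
C_8 = 1430

These noncrossing partitions are counted by the Catalan number C_n = (1/(n + 1)) · C(2n, n). For n = 8: C_8 = (1/9) · C(16, 8) = 12870/9 = 1430.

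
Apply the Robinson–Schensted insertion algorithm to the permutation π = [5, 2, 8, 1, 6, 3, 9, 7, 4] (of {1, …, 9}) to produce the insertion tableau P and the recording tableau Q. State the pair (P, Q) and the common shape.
P = [1, 3, 4] / [2, 6, 7] / [5, 8, 9];  Q = [1, 3, 7] / [2, 5, 8] / [4, 6, 9];  common shape = (3, 3, 3)

Row-insert the values π_1, π_2, … into P one at a time, bumping the leftmost entry strictly greater than the inserted value down to the next row. The recording tableau Q records, in position (i, j), the step at which that cell was added to P.
  Insert 5 (step 1): P = [5];  Q = [1]
  Insert 2 (step 2): P = [2] / [5];  Q = [1] / [2]
  Insert 8 (step 3): P = [2, 8] / [5];  Q = [1, 3] / [2]
  Insert 1 (step 4): P = [1, 8] / [2] / [5];  Q = [1, 3] / [2] / [4]
  Insert 6 (step 5): P = [1, 6] / [2, 8] / [5];  Q = [1, 3] / [2, 5] / [4]
  Insert 3 (step 6): P = [1, 3] / [2, 6] / [5, 8];  Q = [1, 3] / [2, 5] / [4, 6]
  Insert 9 (step 7): P = [1, 3, 9] / [2, 6] / [5, 8];  Q = [1, 3, 7] / [2, 5] / [4, 6]
  Insert 7 (step 8): P = [1, 3, 7] / [2, 6, 9] / [5, 8];  Q = [1, 3, 7] / [2, 5, 8] / [4, 6]
  Insert 4 (step 9): P = [1, 3, 4] / [2, 6, 7] / [5, 8, 9];  Q = [1, 3, 7] / [2, 5, 8] / [4, 6, 9]
Final shape: (3, 3, 3).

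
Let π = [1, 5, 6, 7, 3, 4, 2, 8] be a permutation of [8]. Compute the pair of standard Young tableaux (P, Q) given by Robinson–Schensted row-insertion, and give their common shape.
P = [1, 2, 4, 7, 8] / [3, 6] / [5];  Q = [1, 2, 3, 4, 8] / [5, 6] / [7];  common shape = (5, 2, 1)

Row-insert the values π_1, π_2, … into P one at a time, bumping the leftmost entry strictly greater than the inserted value down to the next row. The recording tableau Q records, in position (i, j), the step at which that cell was added to P.
  Insert 1 (step 1): P = [1];  Q = [1]
  Insert 5 (step 2): P = [1, 5];  Q = [1, 2]
  Insert 6 (step 3): P = [1, 5, 6];  Q = [1, 2, 3]
  Insert 7 (step 4): P = [1, 5, 6, 7];  Q = [1, 2, 3, 4]
  Insert 3 (step 5): P = [1, 3, 6, 7] / [5];  Q = [1, 2, 3, 4] / [5]
  Insert 4 (step 6): P = [1, 3, 4, 7] / [5, 6];  Q = [1, 2, 3, 4] / [5, 6]
  Insert 2 (step 7): P = [1, 2, 4, 7] / [3, 6] / [5];  Q = [1, 2, 3, 4] / [5, 6] / [7]
  Insert 8 (step 8): P = [1, 2, 4, 7, 8] / [3, 6] / [5];  Q = [1, 2, 3, 4, 8] / [5, 6] / [7]
Final shape: (5, 2, 1).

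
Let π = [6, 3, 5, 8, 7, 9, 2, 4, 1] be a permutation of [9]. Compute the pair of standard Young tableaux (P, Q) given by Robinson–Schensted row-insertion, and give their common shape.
P = [1, 4, 7, 9] / [2, 5] / [3, 8] / [6];  Q = [1, 3, 4, 6] / [2, 5] / [7, 8] / [9];  common shape = (4, 2, 2, 1)

Row-insert the values π_1, π_2, … into P one at a time, bumping the leftmost entry strictly greater than the inserted value down to the next row. The recording tableau Q records, in position (i, j), the step at which that cell was added to P.
  Insert 6 (step 1): P = [6];  Q = [1]
  Insert 3 (step 2): P = [3] / [6];  Q = [1] / [2]
  Insert 5 (step 3): P = [3, 5] / [6];  Q = [1, 3] / [2]
  Insert 8 (step 4): P = [3, 5, 8] / [6];  Q = [1, 3, 4] / [2]
  Insert 7 (step 5): P = [3, 5, 7] / [6, 8];  Q = [1, 3, 4] / [2, 5]
  Insert 9 (step 6): P = [3, 5, 7, 9] / [6, 8];  Q = [1, 3, 4, 6] / [2, 5]
  Insert 2 (step 7): P = [2, 5, 7, 9] / [3, 8] / [6];  Q = [1, 3, 4, 6] / [2, 5] / [7]
  Insert 4 (step 8): P = [2, 4, 7, 9] / [3, 5] / [6, 8];  Q = [1, 3, 4, 6] / [2, 5] / [7, 8]
  Insert 1 (step 9): P = [1, 4, 7, 9] / [2, 5] / [3, 8] / [6];  Q = [1, 3, 4, 6] / [2, 5] / [7, 8] / [9]
Final shape: (4, 2, 2, 1).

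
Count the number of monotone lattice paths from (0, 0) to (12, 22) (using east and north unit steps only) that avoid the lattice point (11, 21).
Number of paths = 290305080

Total paths from (0, 0) to (12, 22): C(34, 12) = 548354040. Paths through (11, 21): (paths (0, 0) → (11, 21)) × (paths (11, 21) → (12, 22)) = C(32, 11) · C(2, 1) = 129024480 · 2 = 258048960. Avoidance count = 548354040 − 258048960 = 290305080.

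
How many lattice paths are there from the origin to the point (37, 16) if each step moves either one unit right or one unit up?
Number of paths = 14844575908435

A monotone lattice path from (0, 0) to (37, 16) consists of 37 east steps and 16 north steps in some order, so it is determined by which 37 of the 53 steps are east. The count is C(53, 37) = 14844575908435.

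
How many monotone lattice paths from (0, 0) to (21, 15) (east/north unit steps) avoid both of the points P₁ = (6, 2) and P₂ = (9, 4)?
Number of paths = 3931368150

Inclusion–exclusion. Total paths: C(36, 21) = 5567902560. Through P₁: C(8, 6)·C(28, 15) = 1048380480. Through P₂: C(13, 9)·C(23, 12) = 966735770. Since P₁ is strictly southwest of P₂, a monotone path through both must visit P₁ then P₂; paths through both = C(8, 6)·C(5, 3)·C(23, 12) = 378581840. Avoid both = 5567902560 − 1048380480 − 966735770 + 378581840 = 3931368150.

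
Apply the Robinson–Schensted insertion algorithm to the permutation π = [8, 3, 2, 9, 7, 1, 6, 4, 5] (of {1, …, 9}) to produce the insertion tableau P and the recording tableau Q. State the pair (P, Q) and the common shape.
P = [1, 4, 5] / [2, 6] / [3, 7] / [8, 9];  Q = [1, 4, 9] / [2, 5] / [3, 7] / [6, 8];  common shape = (3, 2, 2, 2)

Row-insert the values π_1, π_2, … into P one at a time, bumping the leftmost entry strictly greater than the inserted value down to the next row. The recording tableau Q records, in position (i, j), the step at which that cell was added to P.
  Insert 8 (step 1): P = [8];  Q = [1]
  Insert 3 (step 2): P = [3] / [8];  Q = [1] / [2]
  Insert 2 (step 3): P = [2] / [3] / [8];  Q = [1] / [2] / [3]
  Insert 9 (step 4): P = [2, 9] / [3] / [8];  Q = [1, 4] / [2] / [3]
  Insert 7 (step 5): P = [2, 7] / [3, 9] / [8];  Q = [1, 4] / [2, 5] / [3]
  Insert 1 (step 6): P = [1, 7] / [2, 9] / [3] / [8];  Q = [1, 4] / [2, 5] / [3] / [6]
  Insert 6 (step 7): P = [1, 6] / [2, 7] / [3, 9] / [8];  Q = [1, 4] / [2, 5] / [3, 7] / [6]
  Insert 4 (step 8): P = [1, 4] / [2, 6] / [3, 7] / [8, 9];  Q = [1, 4] / [2, 5] / [3, 7] / [6, 8]
  Insert 5 (step 9): P = [1, 4, 5] / [2, 6] / [3, 7] / [8, 9];  Q = [1, 4, 9] / [2, 5] / [3, 7] / [6, 8]
Final shape: (3, 2, 2, 2).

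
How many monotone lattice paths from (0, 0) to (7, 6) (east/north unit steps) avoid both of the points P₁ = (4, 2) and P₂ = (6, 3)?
Number of paths = 1035

Inclusion–exclusion. Total paths: C(13, 7) = 1716. Through P₁: C(6, 4)·C(7, 3) = 525. Through P₂: C(9, 6)·C(4, 1) = 336. Since P₁ is strictly southwest of P₂, a monotone path through both must visit P₁ then P₂; paths through both = C(6, 4)·C(3, 2)·C(4, 1) = 180. Avoid both = 1716 − 525 − 336 + 180 = 1035.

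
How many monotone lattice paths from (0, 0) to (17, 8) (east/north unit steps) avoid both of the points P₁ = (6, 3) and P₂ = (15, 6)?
Number of paths = 499959

Inclusion–exclusion. Total paths: C(25, 17) = 1081575. Through P₁: C(9, 6)·C(16, 11) = 366912. Through P₂: C(21, 15)·C(4, 2) = 325584. Since P₁ is strictly southwest of P₂, a monotone path through both must visit P₁ then P₂; paths through both = C(9, 6)·C(12, 9)·C(4, 2) = 110880. Avoid both = 1081575 − 366912 − 325584 + 110880 = 499959.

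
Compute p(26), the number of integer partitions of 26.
p(26) = 2436

Compute p(n) via the recurrence p(n, m) = p(n, m−1) + p(n−m, m), where p(n, m) counts partitions of n with all parts ≤ m and p(n) = p(n, n). The base cases are p(0, m) = 1 and p(n, 0) = 0 for n > 0. Filling the table yields p(26) = 2436. (Euler's pentagonal recurrence is an alternative.)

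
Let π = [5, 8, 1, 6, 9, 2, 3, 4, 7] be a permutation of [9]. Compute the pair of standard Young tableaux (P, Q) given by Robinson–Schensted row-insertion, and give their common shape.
P = [1, 2, 3, 4, 7] / [5, 6, 9] / [8];  Q = [1, 2, 5, 8, 9] / [3, 4, 7] / [6];  common shape = (5, 3, 1)

Row-insert the values π_1, π_2, … into P one at a time, bumping the leftmost entry strictly greater than the inserted value down to the next row. The recording tableau Q records, in position (i, j), the step at which that cell was added to P.
  Insert 5 (step 1): P = [5];  Q = [1]
  Insert 8 (step 2): P = [5, 8];  Q = [1, 2]
  Insert 1 (step 3): P = [1, 8] / [5];  Q = [1, 2] / [3]
  Insert 6 (step 4): P = [1, 6] / [5, 8];  Q = [1, 2] / [3, 4]
  Insert 9 (step 5): P = [1, 6, 9] / [5, 8];  Q = [1, 2, 5] / [3, 4]
  Insert 2 (step 6): P = [1, 2, 9] / [5, 6] / [8];  Q = [1, 2, 5] / [3, 4] / [6]
  Insert 3 (step 7): P = [1, 2, 3] / [5, 6, 9] / [8];  Q = [1, 2, 5] / [3, 4, 7] / [6]
  Insert 4 (step 8): P = [1, 2, 3, 4] / [5, 6, 9] / [8];  Q = [1, 2, 5, 8] / [3, 4, 7] / [6]
  Insert 7 (step 9): P = [1, 2, 3, 4, 7] / [5, 6, 9] / [8];  Q = [1, 2, 5, 8, 9] / [3, 4, 7] / [6]
Final shape: (5, 3, 1).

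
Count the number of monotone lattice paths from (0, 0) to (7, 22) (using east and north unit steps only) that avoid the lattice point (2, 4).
Number of paths = 1056045

Total paths from (0, 0) to (7, 22): C(29, 7) = 1560780. Paths through (2, 4): (paths (0, 0) → (2, 4)) × (paths (2, 4) → (7, 22)) = C(6, 2) · C(23, 5) = 15 · 33649 = 504735. Avoidance count = 1560780 − 504735 = 1056045.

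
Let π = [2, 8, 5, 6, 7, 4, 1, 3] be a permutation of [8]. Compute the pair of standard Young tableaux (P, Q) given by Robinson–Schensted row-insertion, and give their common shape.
P = [1, 3, 6, 7] / [2, 4] / [5] / [8];  Q = [1, 2, 4, 5] / [3, 8] / [6] / [7];  common shape = (4, 2, 1, 1)

Row-insert the values π_1, π_2, … into P one at a time, bumping the leftmost entry strictly greater than the inserted value down to the next row. The recording tableau Q records, in position (i, j), the step at which that cell was added to P.
  Insert 2 (step 1): P = [2];  Q = [1]
  Insert 8 (step 2): P = [2, 8];  Q = [1, 2]
  Insert 5 (step 3): P = [2, 5] / [8];  Q = [1, 2] / [3]
  Insert 6 (step 4): P = [2, 5, 6] / [8];  Q = [1, 2, 4] / [3]
  Insert 7 (step 5): P = [2, 5, 6, 7] / [8];  Q = [1, 2, 4, 5] / [3]
  Insert 4 (step 6): P = [2, 4, 6, 7] / [5] / [8];  Q = [1, 2, 4, 5] / [3] / [6]
  Insert 1 (step 7): P = [1, 4, 6, 7] / [2] / [5] / [8];  Q = [1, 2, 4, 5] / [3] / [6] / [7]
  Insert 3 (step 8): P = [1, 3, 6, 7] / [2, 4] / [5] / [8];  Q = [1, 2, 4, 5] / [3, 8] / [6] / [7]
Final shape: (4, 2, 1, 1).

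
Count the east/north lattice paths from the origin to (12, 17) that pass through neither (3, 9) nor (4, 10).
Number of paths = 42937700

Inclusion–exclusion. Total paths: C(29, 12) = 51895935. Through P₁: C(12, 3)·C(17, 9) = 5348200. Through P₂: C(14, 4)·C(15, 8) = 6441435. Since P₁ is strictly southwest of P₂, a monotone path through both must visit P₁ then P₂; paths through both = C(12, 3)·C(2, 1)·C(15, 8) = 2831400. Avoid both = 51895935 − 5348200 − 6441435 + 2831400 = 42937700.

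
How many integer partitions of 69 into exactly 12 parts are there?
p(69, 12 parts) = 237405

Partitions of n into exactly k parts are in bijection with partitions of n − k into at most k parts (subtract 1 from each part). So p(69, exactly 12) = p(57, parts ≤ 12). Computing via the recurrence p(m, j) = p(m, j−1) + p(m−j, j) gives 237405.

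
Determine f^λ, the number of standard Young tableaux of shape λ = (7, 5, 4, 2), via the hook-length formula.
# SYT of shape (7, 5, 4, 2) = 5250960

Hook-length formula: f^λ = n! / Π hook(c), product over all cells c of the Young diagram. For λ = (7, 5, 4, 2), n = 18 boxes. Hook lengths by row (left-to-right, top-to-bottom): [10, 9, 7, 6, 4, 2, 1]; [7, 6, 4, 3, 1]; [5, 4, 2, 1]; [2, 1]. Product of hooks = 1219276800. So f^λ = 18! / 1219276800 = 6402373705728000 / 1219276800 = 5250960.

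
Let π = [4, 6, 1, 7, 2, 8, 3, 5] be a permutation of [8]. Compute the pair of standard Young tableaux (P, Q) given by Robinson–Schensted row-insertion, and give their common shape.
P = [1, 2, 3, 5] / [4, 6, 7, 8];  Q = [1, 2, 4, 6] / [3, 5, 7, 8];  common shape = (4, 4)

Row-insert the values π_1, π_2, … into P one at a time, bumping the leftmost entry strictly greater than the inserted value down to the next row. The recording tableau Q records, in position (i, j), the step at which that cell was added to P.
  Insert 4 (step 1): P = [4];  Q = [1]
  Insert 6 (step 2): P = [4, 6];  Q = [1, 2]
  Insert 1 (step 3): P = [1, 6] / [4];  Q = [1, 2] / [3]
  Insert 7 (step 4): P = [1, 6, 7] / [4];  Q = [1, 2, 4] / [3]
  Insert 2 (step 5): P = [1, 2, 7] / [4, 6];  Q = [1, 2, 4] / [3, 5]
  Insert 8 (step 6): P = [1, 2, 7, 8] / [4, 6];  Q = [1, 2, 4, 6] / [3, 5]
  Insert 3 (step 7): P = [1, 2, 3, 8] / [4, 6, 7];  Q = [1, 2, 4, 6] / [3, 5, 7]
  Insert 5 (step 8): P = [1, 2, 3, 5] / [4, 6, 7, 8];  Q = [1, 2, 4, 6] / [3, 5, 7, 8]
Final shape: (4, 4).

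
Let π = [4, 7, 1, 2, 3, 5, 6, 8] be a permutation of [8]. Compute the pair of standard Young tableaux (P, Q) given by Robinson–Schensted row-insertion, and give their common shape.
P = [1, 2, 3, 5, 6, 8] / [4, 7];  Q = [1, 2, 5, 6, 7, 8] / [3, 4];  common shape = (6, 2)

Row-insert the values π_1, π_2, … into P one at a time, bumping the leftmost entry strictly greater than the inserted value down to the next row. The recording tableau Q records, in position (i, j), the step at which that cell was added to P.
  Insert 4 (step 1): P = [4];  Q = [1]
  Insert 7 (step 2): P = [4, 7];  Q = [1, 2]
  Insert 1 (step 3): P = [1, 7] / [4];  Q = [1, 2] / [3]
  Insert 2 (step 4): P = [1, 2] / [4, 7];  Q = [1, 2] / [3, 4]
  Insert 3 (step 5): P = [1, 2, 3] / [4, 7];  Q = [1, 2, 5] / [3, 4]
  Insert 5 (step 6): P = [1, 2, 3, 5] / [4, 7];  Q = [1, 2, 5, 6] / [3, 4]
  Insert 6 (step 7): P = [1, 2, 3, 5, 6] / [4, 7];  Q = [1, 2, 5, 6, 7] / [3, 4]
  Insert 8 (step 8): P = [1, 2, 3, 5, 6, 8] / [4, 7];  Q = [1, 2, 5, 6, 7, 8] / [3, 4]
Final shape: (6, 2).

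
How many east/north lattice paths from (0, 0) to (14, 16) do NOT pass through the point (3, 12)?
Number of paths = 144801600

Total paths from (0, 0) to (14, 16): C(30, 14) = 145422675. Paths through (3, 12): (paths (0, 0) → (3, 12)) × (paths (3, 12) → (14, 16)) = C(15, 3) · C(15, 11) = 455 · 1365 = 621075. Avoidance count = 145422675 − 621075 = 144801600.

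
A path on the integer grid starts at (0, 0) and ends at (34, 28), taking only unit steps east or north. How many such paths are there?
Number of paths = 349615716557887465

A monotone lattice path from (0, 0) to (34, 28) consists of 34 east steps and 28 north steps in some order, so it is determined by which 34 of the 62 steps are east. The count is C(62, 34) = 349615716557887465.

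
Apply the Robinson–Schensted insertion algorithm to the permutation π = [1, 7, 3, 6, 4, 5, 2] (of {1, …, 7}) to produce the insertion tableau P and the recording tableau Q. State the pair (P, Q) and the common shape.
P = [1, 2, 4, 5] / [3] / [6] / [7];  Q = [1, 2, 4, 6] / [3] / [5] / [7];  common shape = (4, 1, 1, 1)

Row-insert the values π_1, π_2, … into P one at a time, bumping the leftmost entry strictly greater than the inserted value down to the next row. The recording tableau Q records, in position (i, j), the step at which that cell was added to P.
  Insert 1 (step 1): P = [1];  Q = [1]
  Insert 7 (step 2): P = [1, 7];  Q = [1, 2]
  Insert 3 (step 3): P = [1, 3] / [7];  Q = [1, 2] / [3]
  Insert 6 (step 4): P = [1, 3, 6] / [7];  Q = [1, 2, 4] / [3]
  Insert 4 (step 5): P = [1, 3, 4] / [6] / [7];  Q = [1, 2, 4] / [3] / [5]
  Insert 5 (step 6): P = [1, 3, 4, 5] / [6] / [7];  Q = [1, 2, 4, 6] / [3] / [5]
  Insert 2 (step 7): P = [1, 2, 4, 5] / [3] / [6] / [7];  Q = [1, 2, 4, 6] / [3] / [5] / [7]
Final shape: (4, 1, 1, 1).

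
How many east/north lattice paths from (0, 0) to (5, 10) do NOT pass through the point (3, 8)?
Number of paths = 2013

Total paths from (0, 0) to (5, 10): C(15, 5) = 3003. Paths through (3, 8): (paths (0, 0) → (3, 8)) × (paths (3, 8) → (5, 10)) = C(11, 3) · C(4, 2) = 165 · 6 = 990. Avoidance count = 3003 − 990 = 2013.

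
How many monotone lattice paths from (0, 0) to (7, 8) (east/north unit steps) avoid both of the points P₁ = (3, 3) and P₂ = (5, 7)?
Number of paths = 2439

Inclusion–exclusion. Total paths: C(15, 7) = 6435. Through P₁: C(6, 3)·C(9, 4) = 2520. Through P₂: C(12, 5)·C(3, 2) = 2376. Since P₁ is strictly southwest of P₂, a monotone path through both must visit P₁ then P₂; paths through both = C(6, 3)·C(6, 2)·C(3, 2) = 900. Avoid both = 6435 − 2520 − 2376 + 900 = 2439.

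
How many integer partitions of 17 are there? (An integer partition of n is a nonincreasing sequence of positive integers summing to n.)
p(17) = 297

Compute p(n) via the recurrence p(n, m) = p(n, m−1) + p(n−m, m), where p(n, m) counts partitions of n with all parts ≤ m and p(n) = p(n, n). The base cases are p(0, m) = 1 and p(n, 0) = 0 for n > 0. Filling the table yields p(17) = 297. (Euler's pentagonal recurrence is an alternative.)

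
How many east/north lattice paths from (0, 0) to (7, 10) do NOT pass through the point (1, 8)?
Number of paths = 19196

Total paths from (0, 0) to (7, 10): C(17, 7) = 19448. Paths through (1, 8): (paths (0, 0) → (1, 8)) × (paths (1, 8) → (7, 10)) = C(9, 1) · C(8, 6) = 9 · 28 = 252. Avoidance count = 19448 − 252 = 19196.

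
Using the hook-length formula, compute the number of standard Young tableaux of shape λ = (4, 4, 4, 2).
# SYT of shape (4, 4, 4, 2) = 12012

Hook-length formula: f^λ = n! / Π hook(c), product over all cells c of the Young diagram. For λ = (4, 4, 4, 2), n = 14 boxes. Hook lengths by row (left-to-right, top-to-bottom): [7, 6, 4, 3]; [6, 5, 3, 2]; [5, 4, 2, 1]; [2, 1]. Product of hooks = 7257600. So f^λ = 14! / 7257600 = 87178291200 / 7257600 = 12012.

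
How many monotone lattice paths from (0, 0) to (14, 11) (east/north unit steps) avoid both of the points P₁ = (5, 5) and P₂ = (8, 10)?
Number of paths = 2988618

Inclusion–exclusion. Total paths: C(25, 14) = 4457400. Through P₁: C(10, 5)·C(15, 9) = 1261260. Through P₂: C(18, 8)·C(7, 6) = 306306. Since P₁ is strictly southwest of P₂, a monotone path through both must visit P₁ then P₂; paths through both = C(10, 5)·C(8, 3)·C(7, 6) = 98784. Avoid both = 4457400 − 1261260 − 306306 + 98784 = 2988618.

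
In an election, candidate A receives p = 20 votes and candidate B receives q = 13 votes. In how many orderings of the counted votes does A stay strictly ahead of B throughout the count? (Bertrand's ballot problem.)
Strict-lead orderings = 121580760

Total orderings of the 33 votes with 20 for A: C(33, 20) = 573166440. By the Bertrand ballot formula (Cycle Lemma / reflection principle), the number of orderings in which A is strictly ahead of B throughout is (p − q)/(p + q) · C(p + q, p) = (20 − 13)/(20 + 13) · 573166440 = 121580760.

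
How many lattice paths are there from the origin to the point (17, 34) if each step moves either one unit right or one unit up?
Number of paths = 14771069086725

A monotone lattice path from (0, 0) to (17, 34) consists of 17 east steps and 34 north steps in some order, so it is determined by which 17 of the 51 steps are east. The count is C(51, 17) = 14771069086725.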